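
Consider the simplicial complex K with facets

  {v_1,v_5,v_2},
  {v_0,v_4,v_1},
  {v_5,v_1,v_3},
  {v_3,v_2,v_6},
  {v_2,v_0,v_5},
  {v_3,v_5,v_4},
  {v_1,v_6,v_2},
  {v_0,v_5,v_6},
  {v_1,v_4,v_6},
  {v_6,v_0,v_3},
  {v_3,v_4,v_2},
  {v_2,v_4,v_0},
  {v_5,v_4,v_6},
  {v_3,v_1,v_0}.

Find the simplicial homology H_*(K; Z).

Order the vertices as v_0 < v_1 < v_2 < v_3 < v_4 < v_5 < v_6. Listing each simplex with vertices in this order, K has dimension 2 with simplices:

  0-simplices (7): [v_0], [v_1], [v_2], [v_3], [v_4], [v_5], [v_6]
  1-simplices (21): (21 of them)
  2-simplices (14): (14 of them)

so the chain groups are C_0 ≅ Z^7, C_1 ≅ Z^21, C_2 ≅ Z^14.

The boundary map ∂_1: C_1 → C_0 is given by ∂[p,q] = [q] − [p]. For instance
  ∂[v_1,v_3] = [v_3] − [v_1].
This gives a 7×21 integer matrix of rank 6; reducing to Smith normal form yields diagonal entries (1,1,1,1,1,1).

Boundary ∂_2: C_2 → C_1 sends each 2-simplex [p,q,r] to [q,r] − [p,r] + [p,q]. For instance
  ∂[v_1,v_4,v_6] = [v_4,v_6] − [v_1,v_6] + [v_1,v_4],
  ∂[v_0,v_1,v_3] = [v_1,v_3] − [v_0,v_3] + [v_0,v_1].
The resulting 21×14 matrix has rank 13, and its Smith normal form has invariant factors (1,1,1,1,1,1,1,1,1,1,1,1,1).

Reading off H_k = ker ∂_k / im ∂_{k+1}:

  H_0: rank C_0 − rank ∂_1 = 7 − 6 = 1, and the invariant factors of ∂_1 are all 1, so H_0 ≅ Z.
  H_1: rank ker ∂_1 − rank ∂_2 = (21 − 6) − 13 = 2, and the invariant factors of ∂_2 are all 1, so H_1 ≅ Z^2.
  H_2: rank ker ∂_2 − rank ∂_3 = (14 − 13) − 0 = 1, and there is no ∂_3, so H_2 ≅ Z.

As a check, the Euler characteristic is 7 − 21 + 14 = 0, which agrees with 1 − 2 + 1 = 0.

H_0 ≅ Z,  H_1 ≅ Z^2,  H_2 ≅ Z.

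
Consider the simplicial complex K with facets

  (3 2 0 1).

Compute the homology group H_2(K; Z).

Order the vertices as 0 < 1 < 2 < 3. Listing each simplex with vertices in this order, K has dimension 3 with simplices:

  0-simplices (4): [0], [1], [2], [3]
  1-simplices (6): [0,1], [0,2], [0,3], [1,2], [1,3], [2,3]
  2-simplices (4): [0,1,2], [0,1,3], [0,2,3], [1,2,3]
  3-simplices (1): [0,1,2,3]

so the chain groups are C_0 ≅ Z^4, C_1 ≅ Z^6, C_2 ≅ Z^4, C_3 ≅ Z^1.

Boundary ∂_1: C_1 → C_0 sends each edge [p,q] (with p < q) to q − p. For instance
  ∂[0,3] = [3] − [0].
The resulting 4×6 matrix has rank 3, and its Smith normal form has invariant factors (1,1,1).

Boundary ∂_2: C_2 → C_1 acts by ∂[p,q,r] = [q,r] − [p,r] + [p,q]. For instance
  ∂[0,1,2] = [1,2] − [0,2] + [0,1],
  ∂[0,2,3] = [2,3] − [0,3] + [0,2].
The resulting 6×4 matrix has rank 3, and its Smith normal form has invariant factors (1,1,1).

Boundary ∂_3: C_3 → C_2 sends each 3-simplex σ to the alternating sum Σ_i (−1)^i (σ with its i-th vertex removed). For instance
  ∂[0,1,2,3] = [1,2,3] − [0,2,3] + [0,1,3] − [0,1,2].
The resulting 4×1 matrix has rank 1, and its Smith normal form has invariant factors (1).

From H_k ≅ ker(∂_k) / im(∂_{k+1}) we obtain:

  H_2: rank ker ∂_2 − rank ∂_3 = (4 − 3) − 1 = 0, and the invariant factors of ∂_3 are all 1, so H_2 ≅ 0.

H_2 = 0.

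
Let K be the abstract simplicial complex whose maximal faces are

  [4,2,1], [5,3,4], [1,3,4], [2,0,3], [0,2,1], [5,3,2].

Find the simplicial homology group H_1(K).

Take the total order 0 < 1 < 2 < 3 < 4 < 5 on the vertex set. Then K (dimension 2) consists of the simplices:

  0-simplices (6): [0], [1], [2], [3], [4], [5]
  1-simplices (12): [0,1], [0,2], [0,3], [1,2], [1,3], [1,4], [2,3], [2,4], [2,5], [3,4], [3,5], [4,5]
  2-simplices (6): [0,1,2], [0,2,3], [1,2,4], [1,3,4], [2,3,5], [3,4,5]

so the chain groups are C_0 ≅ Z^6, C_1 ≅ Z^12, C_2 ≅ Z^6.

The boundary map ∂_1: C_1 → C_0 sends each edge [p,q] (with p < q) to q − p. For instance
  ∂[2,3] = [3] − [2].
As a 6×12 matrix over Z this has rank 5, with invariant factors (1,1,1,1,1).

The boundary map ∂_2: C_2 → C_1 maps a triangle to the signed sum of its edges. For instance
  ∂[1,2,4] = [2,4] − [1,4] + [1,2],
  ∂[0,2,3] = [2,3] − [0,3] + [0,2].
The 12×6 boundary matrix has rank 6 and Smith normal form diag(1,1,1,1,1,1).

Now H_k = ker ∂_k / im ∂_{k+1}, so:

  H_1: rank ker ∂_1 − rank ∂_2 = (12 − 5) − 6 = 1, and the invariant factors of ∂_2 are all 1, so H_1 ≅ Z.

H_1 ≅ Z.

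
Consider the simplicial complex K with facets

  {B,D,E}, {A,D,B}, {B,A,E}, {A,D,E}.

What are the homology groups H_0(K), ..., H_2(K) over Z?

Order the vertices as A < B < D < E. Listing each simplex with vertices in this order, K has dimension 2 with simplices:

  0-simplices (4): A, B, D, E
  1-simplices (6): AB, AD, AE, BD, BE, DE
  2-simplices (4): ABD, ABE, ADE, BDE

so the chain groups are C_0 ≅ Z^4, C_1 ≅ Z^6, C_2 ≅ Z^4.

Boundary ∂_1: C_1 → C_0 sends each edge [p,q] (with p < q) to q − p.
This gives a 4×6 integer matrix of rank 3; reducing to Smith normal form yields diagonal entries (1,1,1).

Boundary ∂_2: C_2 → C_1 acts by ∂[p,q,r] = [q,r] − [p,r] + [p,q]. For instance
  ∂BDE = DE − BE + BD,
  ∂ABE = BE − AE + AB.
This gives a 6×4 integer matrix of rank 3; reducing to Smith normal form yields diagonal entries (1,1,1).

From H_k ≅ ker(∂_k) / im(∂_{k+1}) we obtain:

  H_0: rank C_0 − rank ∂_1 = 4 − 3 = 1, and the invariant factors of ∂_1 are all 1, so H_0 = Z.
  H_1: rank ker ∂_1 − rank ∂_2 = (6 − 3) − 3 = 0, and the invariant factors of ∂_2 are all 1, so H_1 = 0.
  H_2: rank ker ∂_2 − rank ∂_3 = (4 − 3) − 0 = 1, and there is no ∂_3, so H_2 = Z.

H_0 = Z,  H_1 = 0,  H_2 = Z.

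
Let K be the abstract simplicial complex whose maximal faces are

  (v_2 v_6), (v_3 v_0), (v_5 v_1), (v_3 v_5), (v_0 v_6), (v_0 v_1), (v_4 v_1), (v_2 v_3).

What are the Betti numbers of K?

Fix the vertex order v_0 < v_1 < v_2 < v_3 < v_4 < v_5 < v_6 and write every simplex with vertices in increasing order. Then dim K = 1 and the simplices of K are:

  0-simplices (7): [v_0], [v_1], [v_2], [v_3], [v_4], [v_5], [v_6]
  1-simplices (8): [v_0,v_1], [v_0,v_3], [v_0,v_6], [v_1,v_4], [v_1,v_5], [v_2,v_3], [v_2,v_6], [v_3,v_5]

Hence C_0 ≅ Z^7, C_1 ≅ Z^8.

Boundary ∂_1: C_1 → C_0 is given by ∂[p,q] = [q] − [p]. For instance
  ∂[v_0,v_6] = [v_6] − [v_0].
The resulting 7×8 matrix has rank 6, and its Smith normal form has invariant factors (1,1,1,1,1,1).

Computing H_k = (kernel of ∂_k) / (image of ∂_{k+1}):

  H_0: rank C_0 − rank ∂_1 = 7 − 6 = 1, and the invariant factors of ∂_1 are all 1, so H_0 = Z.
  H_1: rank ker ∂_1 − rank ∂_2 = (8 − 6) − 0 = 2, and there is no ∂_2, so H_1 = Z^2.

As a check, the Euler characteristic is 7 − 8 = -1, which agrees with 1 − 2 = -1.

Hence the Betti numbers are b_0 = 1, b_1 = 2.

b_0 = 1, b_1 = 2.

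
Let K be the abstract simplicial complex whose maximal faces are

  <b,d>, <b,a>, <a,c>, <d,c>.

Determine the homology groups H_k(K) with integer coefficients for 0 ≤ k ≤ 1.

H_0 = Z,  H_1 = Z.

K has 4 vertices, 4 edges.
rank ∂_0 = 0, rank ∂_1 = 3 ⇒ b_0 = 4 − 0 − 3 = 1; all invariant factors of ∂_1 are 1 so no torsion. So H_0 ≅ Z.
rank ∂_1 = 3, rank ∂_2 = 0 ⇒ b_1 = 4 − 3 − 0 = 1. So H_1 ≅ Z.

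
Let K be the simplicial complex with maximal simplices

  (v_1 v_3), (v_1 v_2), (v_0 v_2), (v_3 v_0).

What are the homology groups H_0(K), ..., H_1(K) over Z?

Order the vertices as v_0 < v_1 < v_2 < v_3. Listing each simplex with vertices in this order, K has dimension 1 with simplices:

  0-simplices (4): [v_0], [v_1], [v_2], [v_3]
  1-simplices (4): [v_0,v_2], [v_0,v_3], [v_1,v_2], [v_1,v_3]

so the chain groups are C_0 ≅ Z^4, C_1 ≅ Z^4.

∂_1: C_1 → C_0 maps an edge to its endpoints' difference, ∂[p,q] = q − p.
This gives a 4×4 integer matrix of rank 3; reducing to Smith normal form yields diagonal entries (1,1,1).

From H_k ≅ ker(∂_k) / im(∂_{k+1}) we obtain:

  H_0: rank C_0 − rank ∂_1 = 4 − 3 = 1, and the invariant factors of ∂_1 are all 1, so H_0 ≅ Z.
  H_1: rank ker ∂_1 − rank ∂_2 = (4 − 3) − 0 = 1, and there is no ∂_2, so H_1 ≅ Z.

H_0 ≅ Z,  H_1 ≅ Z.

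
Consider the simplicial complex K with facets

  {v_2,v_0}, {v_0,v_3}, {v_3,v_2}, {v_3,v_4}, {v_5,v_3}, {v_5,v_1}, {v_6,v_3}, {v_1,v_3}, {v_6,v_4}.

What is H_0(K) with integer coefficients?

Fix the vertex order v_0 < v_1 < v_2 < v_3 < v_4 < v_5 < v_6 and write every simplex with vertices in increasing order. Then dim K = 1 and the simplices of K are:

  0-simplices (7): [v_0], [v_1], [v_2], [v_3], [v_4], [v_5], [v_6]
  1-simplices (9): [v_0,v_2], [v_0,v_3], [v_1,v_3], [v_1,v_5], [v_2,v_3], [v_3,v_4], [v_3,v_5], [v_3,v_6], [v_4,v_6]

so the chain groups are C_0 ≅ Z^7, C_1 ≅ Z^9.

The boundary map ∂_1: C_1 → C_0 is given by ∂[p,q] = [q] − [p]. For instance
  ∂[v_3,v_4] = [v_4] − [v_3].
This gives a 7×9 integer matrix of rank 6; reducing to Smith normal form yields diagonal entries (1,1,1,1,1,1).

Computing H_k = (kernel of ∂_k) / (image of ∂_{k+1}):

  H_0: rank C_0 − rank ∂_1 = 7 − 6 = 1, and the invariant factors of ∂_1 are all 1, so H_0 = Z.

H_0 ≅ Z.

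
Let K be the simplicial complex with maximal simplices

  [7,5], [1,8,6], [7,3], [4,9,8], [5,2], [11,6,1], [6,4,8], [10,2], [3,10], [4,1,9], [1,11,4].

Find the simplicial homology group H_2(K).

Take the total order 1 < 2 < 3 < 4 < 5 < 6 < 7 < 8 < 9 < 10 < 11 on the vertex set. Then K (dimension 2) consists of the simplices:

  0-simplices (11): [1], [2], [3], [4], [5], [6], [7], [8], [9], [10], [11]
  1-simplices (17): [1,4], [1,6], [1,8], [1,9], [1,11], [2,5], [2,10], [3,7], [3,10], [4,6], [4,8], [4,9], [4,11], [5,7], [6,8], [6,11], [8,9]
  2-simplices (6): [1,4,9], [1,4,11], [1,6,8], [1,6,11], [4,6,8], [4,8,9]

so the chain groups are C_0 ≅ Z^11, C_1 ≅ Z^17, C_2 ≅ Z^6.

The boundary map ∂_1: C_1 → C_0 sends each edge [p,q] (with p < q) to q − p.
As a 11×17 matrix over Z this has rank 9, with invariant factors (1,1,1,1,1,1,1,1,1).

Boundary ∂_2: C_2 → C_1 sends each 2-simplex [p,q,r] to [q,r] − [p,r] + [p,q]. For instance
  ∂[4,6,8] = [6,8] − [4,8] + [4,6],
  ∂[1,4,11] = [4,11] − [1,11] + [1,4].
As a 17×6 matrix over Z this has rank 6, with invariant factors (1,1,1,1,1,1).

Now H_k = ker ∂_k / im ∂_{k+1}, so:

  H_2: rank ker ∂_2 − rank ∂_3 = (6 − 6) − 0 = 0, and there is no ∂_3, so H_2 ≅ 0.

H_2 = 0.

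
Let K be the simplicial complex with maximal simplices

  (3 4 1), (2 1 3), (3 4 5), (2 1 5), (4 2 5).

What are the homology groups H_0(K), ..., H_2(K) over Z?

Fix the vertex order 1 < 2 < 3 < 4 < 5 and write every simplex with vertices in increasing order. Then dim K = 2 and the simplices of K are:

  0-simplices (5): [1], [2], [3], [4], [5]
  1-simplices (10): [1,2], [1,3], [1,4], [1,5], [2,3], [2,4], [2,5], [3,4], [3,5], [4,5]
  2-simplices (5): [1,2,3], [1,2,5], [1,3,4], [2,4,5], [3,4,5]

so the chain groups are C_0 ≅ Z^5, C_1 ≅ Z^10, C_2 ≅ Z^5.

The boundary map ∂_1: C_1 → C_0 sends each edge [p,q] (with p < q) to q − p. For instance
  ∂[3,5] = [5] − [3].
As a 5×10 matrix over Z this has rank 4, with invariant factors (1,1,1,1).

Boundary ∂_2: C_2 → C_1 maps a triangle to the signed sum of its edges. For instance
  ∂[2,4,5] = [4,5] − [2,5] + [2,4],
  ∂[3,4,5] = [4,5] − [3,5] + [3,4].
The resulting 10×5 matrix has rank 5, and its Smith normal form has invariant factors (1,1,1,1,1).

Reading off H_k = ker ∂_k / im ∂_{k+1}:

  H_0: rank C_0 − rank ∂_1 = 5 − 4 = 1, and the invariant factors of ∂_1 are all 1, so H_0 = Z.
  H_1: rank ker ∂_1 − rank ∂_2 = (10 − 4) − 5 = 1, and the invariant factors of ∂_2 are all 1, so H_1 = Z.
  H_2: rank ker ∂_2 − rank ∂_3 = (5 − 5) − 0 = 0, and there is no ∂_3, so H_2 = 0.

(K is a triangulation of the Möbius band.)

H_0 ≅ Z,  H_1 ≅ Z,  H_2 = 0.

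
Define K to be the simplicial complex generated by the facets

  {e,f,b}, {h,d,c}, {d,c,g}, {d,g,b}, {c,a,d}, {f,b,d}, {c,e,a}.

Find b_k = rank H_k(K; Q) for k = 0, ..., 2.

b_0 = 1, b_1 = 1, b_2 = 0.

Take the total order a < b < c < d < e < f < g < h on the vertex set. Then K (dimension 2) consists of the simplices:

  0-simplices (8): a, b, c, d, e, f, g, h
  1-simplices (15): ac, ad, ae, bd, be, bf, bg, cd, ce, cg, ch, df, dg, dh, ef
  2-simplices (7): acd, ace, bdf, bdg, bef, cdg, cdh

giving chain groups C_0 ≅ Z^8, C_1 ≅ Z^15, C_2 ≅ Z^7.

Boundary ∂_1: C_1 → C_0 sends each edge [p,q] (with p < q) to q − p.
The 8×15 boundary matrix has rank 7 and Smith normal form diag(1,1,1,1,1,1,1).

Boundary ∂_2: C_2 → C_1 acts by ∂[p,q,r] = [q,r] − [p,r] + [p,q]. For instance
  ∂bef = ef − bf + be,
  ∂acd = cd − ad + ac.
The 15×7 boundary matrix has rank 7 and Smith normal form diag(1,1,1,1,1,1,1).

Reading off H_k = ker ∂_k / im ∂_{k+1}:

  H_0: rank C_0 − rank ∂_1 = 8 − 7 = 1, and the invariant factors of ∂_1 are all 1, so H_0 = Z.
  H_1: rank ker ∂_1 − rank ∂_2 = (15 − 7) − 7 = 1, and the invariant factors of ∂_2 are all 1, so H_1 = Z.
  H_2: rank ker ∂_2 − rank ∂_3 = (7 − 7) − 0 = 0, and there is no ∂_3, so H_2 = 0.

Hence the Betti numbers are b_0 = 1, b_1 = 1, b_2 = 0.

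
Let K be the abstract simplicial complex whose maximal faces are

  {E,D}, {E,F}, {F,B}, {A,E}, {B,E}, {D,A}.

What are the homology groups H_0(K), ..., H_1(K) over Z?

Take the total order A < B < D < E < F on the vertex set. Then K (dimension 1) consists of the simplices:

  0-simplices (5): A, B, D, E, F
  1-simplices (6): AD, AE, BE, BF, DE, EF

Hence C_0 ≅ Z^5, C_1 ≅ Z^6.

The boundary map ∂_1: C_1 → C_0 is given by ∂[p,q] = [q] − [p]. For instance
  ∂EF = F − E.
As a 5×6 matrix over Z this has rank 4, with invariant factors (1,1,1,1).

From H_k ≅ ker(∂_k) / im(∂_{k+1}) we obtain:

  H_0: rank C_0 − rank ∂_1 = 5 − 4 = 1, and the invariant factors of ∂_1 are all 1, so H_0 ≅ Z.
  H_1: rank ker ∂_1 − rank ∂_2 = (6 − 4) − 0 = 2, and there is no ∂_2, so H_1 ≅ Z^2.

H_0 ≅ Z,  H_1 ≅ Z^2.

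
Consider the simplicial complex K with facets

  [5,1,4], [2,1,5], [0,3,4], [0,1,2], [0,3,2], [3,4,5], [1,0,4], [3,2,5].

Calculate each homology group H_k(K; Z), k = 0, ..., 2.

We work with the vertex ordering 0 < 1 < 2 < 3 < 4 < 5. The simplices of K, each written with vertices in increasing order, are:

  0-simplices (6): [0], [1], [2], [3], [4], [5]
  1-simplices (12): [0,1], [0,2], [0,3], [0,4], [1,2], [1,4], [1,5], [2,3], [2,5], [3,4], [3,5], [4,5]
  2-simplices (8): [0,1,2], [0,1,4], [0,2,3], [0,3,4], [1,2,5], [1,4,5], [2,3,5], [3,4,5]

giving chain groups C_0 ≅ Z^6, C_1 ≅ Z^12, C_2 ≅ Z^8.

∂_1: C_1 → C_0 sends each edge [p,q] (with p < q) to q − p. For instance
  ∂[2,5] = [5] − [2].
The resulting 6×12 matrix has rank 5, and its Smith normal form has invariant factors (1,1,1,1,1).

∂_2: C_2 → C_1 maps a triangle to the signed sum of its edges. For instance
  ∂[0,2,3] = [2,3] − [0,3] + [0,2],
  ∂[2,3,5] = [3,5] − [2,5] + [2,3].
This gives a 12×8 integer matrix of rank 7; reducing to Smith normal form yields diagonal entries (1,1,1,1,1,1,1).

From H_k ≅ ker(∂_k) / im(∂_{k+1}) we obtain:

  H_0: rank C_0 − rank ∂_1 = 6 − 5 = 1, and the invariant factors of ∂_1 are all 1, so H_0 ≅ Z.
  H_1: rank ker ∂_1 − rank ∂_2 = (12 − 5) − 7 = 0, and the invariant factors of ∂_2 are all 1, so H_1 ≅ 0.
  H_2: rank ker ∂_2 − rank ∂_3 = (8 − 7) − 0 = 1, and there is no ∂_3, so H_2 ≅ Z.

As a check, the Euler characteristic is 6 − 12 + 8 = 2, which agrees with 1 − 0 + 1 = 2.
(K is a triangulation of the 2-sphere S^2.)

H_0 ≅ Z,  H_1 = 0,  H_2 ≅ Z.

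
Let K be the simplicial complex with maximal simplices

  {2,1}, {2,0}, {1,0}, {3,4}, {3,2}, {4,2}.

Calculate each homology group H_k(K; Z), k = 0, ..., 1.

H_0 ≅ Z,  H_1 ≅ Z^2.

We work with the vertex ordering 0 < 1 < 2 < 3 < 4. The simplices of K, each written with vertices in increasing order, are:

  0-simplices (5): [0], [1], [2], [3], [4]
  1-simplices (6): [0,1], [0,2], [1,2], [2,3], [2,4], [3,4]

giving chain groups C_0 ≅ Z^5, C_1 ≅ Z^6.

∂_1: C_1 → C_0 maps an edge to its endpoints' difference, ∂[p,q] = q − p. For instance
  ∂[0,1] = [1] − [0].
This gives a 5×6 integer matrix of rank 4; reducing to Smith normal form yields diagonal entries (1,1,1,1).

Reading off H_k = ker ∂_k / im ∂_{k+1}:

  H_0: rank C_0 − rank ∂_1 = 5 − 4 = 1, and the invariant factors of ∂_1 are all 1, so H_0 = Z.
  H_1: rank ker ∂_1 − rank ∂_2 = (6 − 4) − 0 = 2, and there is no ∂_2, so H_1 = Z^2.

As a check, the Euler characteristic is 5 − 6 = -1, which agrees with 1 − 2 = -1.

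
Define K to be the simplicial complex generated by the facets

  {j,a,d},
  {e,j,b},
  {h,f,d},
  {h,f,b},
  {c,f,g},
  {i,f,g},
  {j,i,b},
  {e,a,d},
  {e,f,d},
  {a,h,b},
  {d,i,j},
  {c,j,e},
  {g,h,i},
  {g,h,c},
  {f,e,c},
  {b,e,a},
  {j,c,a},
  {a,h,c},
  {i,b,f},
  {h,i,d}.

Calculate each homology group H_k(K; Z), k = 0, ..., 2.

H_0 = Z,  H_1 = Z × Z/2,  H_2 = 0.

K has 10 vertices, 30 edges, 20 triangles.
rank ∂_0 = 0, rank ∂_1 = 9 ⇒ b_0 = 10 − 0 − 9 = 1; all invariant factors of ∂_1 are 1 so no torsion. So H_0 = Z.
rank ∂_1 = 9, rank ∂_2 = 20 ⇒ b_1 = 30 − 9 − 20 = 1; ∂_2 has invariant factor(s) [2] giving torsion. So H_1 = Z × Z/2.
rank ∂_2 = 20, rank ∂_3 = 0 ⇒ b_2 = 20 − 20 − 0 = 0. So H_2 = 0.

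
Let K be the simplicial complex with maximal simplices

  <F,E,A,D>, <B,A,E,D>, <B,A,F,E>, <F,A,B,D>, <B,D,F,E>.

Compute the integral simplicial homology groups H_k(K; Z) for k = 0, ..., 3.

H_0 = Z,  H_1 = 0,  H_2 = 0,  H_3 = Z.

Order the vertices as A < B < D < E < F. Listing each simplex with vertices in this order, K has dimension 3 with simplices:

  0-simplices (5): A, B, D, E, F
  1-simplices (10): AB, AD, AE, AF, BD, BE, BF, DE, DF, EF
  2-simplices (10): ABD, ABE, ABF, ADE, ADF, AEF, BDE, BDF, BEF, DEF
  3-simplices (5): ABDE, ABDF, ABEF, ADEF, BDEF

so the chain groups are C_0 ≅ Z^5, C_1 ≅ Z^10, C_2 ≅ Z^10, C_3 ≅ Z^5.

Boundary ∂_1: C_1 → C_0 maps an edge to its endpoints' difference, ∂[p,q] = q − p. For instance
  ∂BE = E − B.
The resulting 5×10 matrix has rank 4, and its Smith normal form has invariant factors (1,1,1,1).

The boundary map ∂_2: C_2 → C_1 acts by ∂[p,q,r] = [q,r] − [p,r] + [p,q]. For instance
  ∂ADE = DE − AE + AD,
  ∂ABF = BF − AF + AB.
The resulting 10×10 matrix has rank 6, and its Smith normal form has invariant factors (1,1,1,1,1,1).

∂_3: C_3 → C_2 sends each 3-simplex σ to the alternating sum Σ_i (−1)^i (σ with its i-th vertex removed). For instance
  ∂ABDE = BDE − ADE + ABE − ABD,
  ∂ABDF = BDF − ADF + ABF − ABD.
The resulting 10×5 matrix has rank 4, and its Smith normal form has invariant factors (1,1,1,1).

Reading off H_k = ker ∂_k / im ∂_{k+1}:

  H_0: rank C_0 − rank ∂_1 = 5 − 4 = 1, and the invariant factors of ∂_1 are all 1, so H_0 ≅ Z.
  H_1: rank ker ∂_1 − rank ∂_2 = (10 − 4) − 6 = 0, and the invariant factors of ∂_2 are all 1, so H_1 ≅ 0.
  H_2: rank ker ∂_2 − rank ∂_3 = (10 − 6) − 4 = 0, and the invariant factors of ∂_3 are all 1, so H_2 ≅ 0.
  H_3: rank ker ∂_3 − rank ∂_4 = (5 − 4) − 0 = 1, and there is no ∂_4, so H_3 ≅ Z.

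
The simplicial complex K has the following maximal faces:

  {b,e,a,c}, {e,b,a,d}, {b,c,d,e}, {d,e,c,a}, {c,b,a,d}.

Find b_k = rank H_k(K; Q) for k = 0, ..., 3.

We work with the vertex ordering a < b < c < d < e. The simplices of K, each written with vertices in increasing order, are:

  0-simplices (5): a, b, c, d, e
  1-simplices (10): ab, ac, ad, ae, bc, bd, be, cd, ce, de
  2-simplices (10): abc, abd, abe, acd, ace, ade, bcd, bce, bde, cde
  3-simplices (5): abcd, abce, abde, acde, bcde

giving chain groups C_0 ≅ Z^5, C_1 ≅ Z^10, C_2 ≅ Z^10, C_3 ≅ Z^5.

Boundary ∂_1: C_1 → C_0 is given by ∂[p,q] = [q] − [p].
This gives a 5×10 integer matrix of rank 4; reducing to Smith normal form yields diagonal entries (1,1,1,1).

Boundary ∂_2: C_2 → C_1 maps a triangle to the signed sum of its edges. For instance
  ∂abc = bc − ac + ab,
  ∂bcd = cd − bd + bc.
The 10×10 boundary matrix has rank 6 and Smith normal form diag(1,1,1,1,1,1).

The boundary map ∂_3: C_3 → C_2 sends each 3-simplex σ to the alternating sum Σ_i (−1)^i (σ with its i-th vertex removed). For instance
  ∂abce = bce − ace + abe − abc,
  ∂abde = bde − ade + abe − abd.
This gives a 10×5 integer matrix of rank 4; reducing to Smith normal form yields diagonal entries (1,1,1,1).

Now H_k = ker ∂_k / im ∂_{k+1}, so:

  H_0: rank C_0 − rank ∂_1 = 5 − 4 = 1, and the invariant factors of ∂_1 are all 1, so H_0 = Z.
  H_1: rank ker ∂_1 − rank ∂_2 = (10 − 4) − 6 = 0, and the invariant factors of ∂_2 are all 1, so H_1 = 0.
  H_2: rank ker ∂_2 − rank ∂_3 = (10 − 6) − 4 = 0, and the invariant factors of ∂_3 are all 1, so H_2 = 0.
  H_3: rank ker ∂_3 − rank ∂_4 = (5 − 4) − 0 = 1, and there is no ∂_4, so H_3 = Z.

Hence the Betti numbers are b_0 = 1, b_1 = 0, b_2 = 0, b_3 = 1.

b_0 = 1, b_1 = 0, b_2 = 0, b_3 = 1.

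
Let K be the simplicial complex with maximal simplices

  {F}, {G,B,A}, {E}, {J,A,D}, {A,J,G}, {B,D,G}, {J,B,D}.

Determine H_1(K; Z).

H_1 ≅ Z.

We work with the vertex ordering A < B < D < E < F < G < J. The simplices of K, each written with vertices in increasing order, are:

  0-simplices (7): A, B, D, E, F, G, J
  1-simplices (10): AB, AD, AG, AJ, BD, BG, BJ, DG, DJ, GJ
  2-simplices (5): ABG, ADJ, AGJ, BDG, BDJ

giving chain groups C_0 ≅ Z^7, C_1 ≅ Z^10, C_2 ≅ Z^5.

The boundary map ∂_1: C_1 → C_0 is given by ∂[p,q] = [q] − [p]. For instance
  ∂AG = G − A.
This gives a 7×10 integer matrix of rank 4; reducing to Smith normal form yields diagonal entries (1,1,1,1).

Boundary ∂_2: C_2 → C_1 acts by ∂[p,q,r] = [q,r] − [p,r] + [p,q]. For instance
  ∂ADJ = DJ − AJ + AD,
  ∂BDG = DG − BG + BD.
This gives a 10×5 integer matrix of rank 5; reducing to Smith normal form yields diagonal entries (1,1,1,1,1).

From H_k ≅ ker(∂_k) / im(∂_{k+1}) we obtain:

  H_1: rank ker ∂_1 − rank ∂_2 = (10 − 4) − 5 = 1, and the invariant factors of ∂_2 are all 1, so H_1 ≅ Z.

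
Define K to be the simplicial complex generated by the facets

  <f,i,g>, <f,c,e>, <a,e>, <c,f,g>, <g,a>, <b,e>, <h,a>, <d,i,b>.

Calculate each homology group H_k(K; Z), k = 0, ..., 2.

H_0 ≅ Z,  H_1 ≅ Z^2,  H_2 = 0.

K has 9 vertices, 14 edges, 4 triangles.
rank ∂_0 = 0, rank ∂_1 = 8 ⇒ b_0 = 9 − 0 − 8 = 1; all invariant factors of ∂_1 are 1 so no torsion. So H_0 ≅ Z.
rank ∂_1 = 8, rank ∂_2 = 4 ⇒ b_1 = 14 − 8 − 4 = 2; all invariant factors of ∂_2 are 1 so no torsion. So H_1 ≅ Z^2.
rank ∂_2 = 4, rank ∂_3 = 0 ⇒ b_2 = 4 − 4 − 0 = 0. So H_2 ≅ 0.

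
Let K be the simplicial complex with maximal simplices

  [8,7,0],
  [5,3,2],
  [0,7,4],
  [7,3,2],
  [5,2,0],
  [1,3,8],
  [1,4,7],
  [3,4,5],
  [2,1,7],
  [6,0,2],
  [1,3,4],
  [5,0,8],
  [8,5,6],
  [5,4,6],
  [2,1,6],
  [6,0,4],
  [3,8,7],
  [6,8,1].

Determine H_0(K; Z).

Order the vertices as 0 < 1 < 2 < 3 < 4 < 5 < 6 < 7 < 8. Listing each simplex with vertices in this order, K has dimension 2 with simplices:

  0-simplices (9): [0], [1], [2], [3], [4], [5], [6], [7], [8]
  1-simplices (27): (27 of them)
  2-simplices (18): [0,2,5], [0,2,6], [0,4,6], [0,4,7], [0,5,8], [0,7,8], [1,2,6], [1,2,7], [1,3,4], [1,3,8], [1,4,7], [1,6,8], [2,3,5], [2,3,7], [3,4,5], [3,7,8], [4,5,6], [5,6,8]

Hence C_0 ≅ Z^9, C_1 ≅ Z^27, C_2 ≅ Z^18.

The boundary map ∂_1: C_1 → C_0 sends each edge [p,q] (with p < q) to q − p. For instance
  ∂[6,8] = [8] − [6].
This gives a 9×27 integer matrix of rank 8; reducing to Smith normal form yields diagonal entries (1,1,1,1,1,1,1,1).

The boundary map ∂_2: C_2 → C_1 acts by ∂[p,q,r] = [q,r] − [p,r] + [p,q]. For instance
  ∂[1,4,7] = [4,7] − [1,7] + [1,4],
  ∂[2,3,5] = [3,5] − [2,5] + [2,3].
As a 27×18 matrix over Z this has rank 18, with invariant factors (1,1,1,1,1,1,1,1,1,1,1,1,1,1,1,1,1,2).

From H_k ≅ ker(∂_k) / im(∂_{k+1}) we obtain:

  H_0: rank C_0 − rank ∂_1 = 9 − 8 = 1, and the invariant factors of ∂_1 are all 1, so H_0 ≅ Z.

H_0 = Z.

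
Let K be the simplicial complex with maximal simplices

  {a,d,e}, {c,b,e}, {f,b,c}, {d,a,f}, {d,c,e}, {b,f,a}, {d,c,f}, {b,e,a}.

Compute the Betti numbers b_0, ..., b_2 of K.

b_0 = 1, b_1 = 0, b_2 = 1.

K has 6 vertices, 12 edges, 8 triangles.
rank ∂_0 = 0, rank ∂_1 = 5 ⇒ b_0 = 6 − 0 − 5 = 1; all invariant factors of ∂_1 are 1 so no torsion. So H_0 = Z.
rank ∂_1 = 5, rank ∂_2 = 7 ⇒ b_1 = 12 − 5 − 7 = 0; all invariant factors of ∂_2 are 1 so no torsion. So H_1 = 0.
rank ∂_2 = 7, rank ∂_3 = 0 ⇒ b_2 = 8 − 7 − 0 = 1. So H_2 = Z.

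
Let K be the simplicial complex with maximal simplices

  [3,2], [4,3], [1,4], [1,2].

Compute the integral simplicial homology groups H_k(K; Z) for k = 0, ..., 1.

H_0 = Z,  H_1 = Z.

K has 4 vertices, 4 edges.
rank ∂_0 = 0, rank ∂_1 = 3 ⇒ b_0 = 4 − 0 − 3 = 1; all invariant factors of ∂_1 are 1 so no torsion. So H_0 = Z.
rank ∂_1 = 3, rank ∂_2 = 0 ⇒ b_1 = 4 − 3 − 0 = 1. So H_1 = Z.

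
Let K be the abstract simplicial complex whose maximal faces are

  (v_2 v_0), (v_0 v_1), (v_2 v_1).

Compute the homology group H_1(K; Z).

H_1 ≅ Z.

Order the vertices as v_0 < v_1 < v_2. Listing each simplex with vertices in this order, K has dimension 1 with simplices:

  0-simplices (3): [v_0], [v_1], [v_2]
  1-simplices (3): [v_0,v_1], [v_0,v_2], [v_1,v_2]

so the chain groups are C_0 ≅ Z^3, C_1 ≅ Z^3.

Boundary ∂_1: C_1 → C_0 maps an edge to its endpoints' difference, ∂[p,q] = q − p. For instance
  ∂[v_0,v_1] = [v_1] − [v_0].
As a 3×3 matrix over Z this has rank 2, with invariant factors (1,1).

From H_k ≅ ker(∂_k) / im(∂_{k+1}) we obtain:

  H_1: rank ker ∂_1 − rank ∂_2 = (3 − 2) − 0 = 1, and there is no ∂_2, so H_1 ≅ Z.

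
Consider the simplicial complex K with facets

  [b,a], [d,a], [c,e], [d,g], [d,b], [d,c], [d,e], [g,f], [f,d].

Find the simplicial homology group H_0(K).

Take the total order a < b < c < d < e < f < g on the vertex set. Then K (dimension 1) consists of the simplices:

  0-simplices (7): a, b, c, d, e, f, g
  1-simplices (9): ab, ad, bd, cd, ce, de, df, dg, fg

giving chain groups C_0 ≅ Z^7, C_1 ≅ Z^9.

Boundary ∂_1: C_1 → C_0 maps an edge to its endpoints' difference, ∂[p,q] = q − p.
This gives a 7×9 integer matrix of rank 6; reducing to Smith normal form yields diagonal entries (1,1,1,1,1,1).

Computing H_k = (kernel of ∂_k) / (image of ∂_{k+1}):

  H_0: rank C_0 − rank ∂_1 = 7 − 6 = 1, and the invariant factors of ∂_1 are all 1, so H_0 = Z.

(K is a triangulation of a wedge of 3 circles.)

H_0 = Z.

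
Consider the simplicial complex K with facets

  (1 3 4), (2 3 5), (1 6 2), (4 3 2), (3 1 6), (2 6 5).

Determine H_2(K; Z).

K has 6 vertices, 12 edges, 6 triangles.
rank ∂_2 = 6, rank ∂_3 = 0 ⇒ b_2 = 6 − 6 − 0 = 0. So H_2 ≅ 0.

H_2 = 0.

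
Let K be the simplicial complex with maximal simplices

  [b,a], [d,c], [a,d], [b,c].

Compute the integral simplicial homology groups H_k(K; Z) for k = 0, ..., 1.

H_0 ≅ Z,  H_1 ≅ Z.

K has 4 vertices, 4 edges.
rank ∂_0 = 0, rank ∂_1 = 3 ⇒ b_0 = 4 − 0 − 3 = 1; all invariant factors of ∂_1 are 1 so no torsion. So H_0 = Z.
rank ∂_1 = 3, rank ∂_2 = 0 ⇒ b_1 = 4 − 3 − 0 = 1. So H_1 = Z.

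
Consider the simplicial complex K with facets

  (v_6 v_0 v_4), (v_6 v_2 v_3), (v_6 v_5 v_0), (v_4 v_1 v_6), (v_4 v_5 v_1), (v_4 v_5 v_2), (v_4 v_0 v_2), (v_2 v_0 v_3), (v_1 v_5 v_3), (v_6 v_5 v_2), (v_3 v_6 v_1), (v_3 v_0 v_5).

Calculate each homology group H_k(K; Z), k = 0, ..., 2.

H_0 ≅ Z,  H_1 ≅ Z/2,  H_2 = 0.

We work with the vertex ordering v_0 < v_1 < v_2 < v_3 < v_4 < v_5 < v_6. The simplices of K, each written with vertices in increasing order, are:

  0-simplices (7): [v_0], [v_1], [v_2], [v_3], [v_4], [v_5], [v_6]
  1-simplices (18): (18 of them)
  2-simplices (12): (12 of them)

so the chain groups are C_0 ≅ Z^7, C_1 ≅ Z^18, C_2 ≅ Z^12.

The boundary map ∂_1: C_1 → C_0 is given by ∂[p,q] = [q] − [p].
The resulting 7×18 matrix has rank 6, and its Smith normal form has invariant factors (1,1,1,1,1,1).

The boundary map ∂_2: C_2 → C_1 acts by ∂[p,q,r] = [q,r] − [p,r] + [p,q]. For instance
  ∂[v_1,v_4,v_5] = [v_4,v_5] − [v_1,v_5] + [v_1,v_4],
  ∂[v_0,v_5,v_6] = [v_5,v_6] − [v_0,v_6] + [v_0,v_5].
The 18×12 boundary matrix has rank 12 and Smith normal form diag(1,1,1,1,1,1,1,1,1,1,1,2).

Reading off H_k = ker ∂_k / im ∂_{k+1}:

  H_0: rank C_0 − rank ∂_1 = 7 − 6 = 1, and the invariant factors of ∂_1 are all 1, so H_0 ≅ Z.
  H_1: rank ker ∂_1 − rank ∂_2 = (18 − 6) − 12 = 0, and ∂_2 has invariant factor 2 > 1, so H_1 ≅ Z/2.
  H_2: rank ker ∂_2 − rank ∂_3 = (12 − 12) − 0 = 0, and there is no ∂_3, so H_2 ≅ 0.

As a check, the Euler characteristic is 7 − 18 + 12 = 1, which agrees with 1 − 0 + 0 = 1.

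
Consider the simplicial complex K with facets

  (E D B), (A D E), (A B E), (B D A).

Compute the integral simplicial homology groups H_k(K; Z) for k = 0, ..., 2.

H_0 = Z,  H_1 = 0,  H_2 = Z.

We work with the vertex ordering A < B < D < E. The simplices of K, each written with vertices in increasing order, are:

  0-simplices (4): A, B, D, E
  1-simplices (6): AB, AD, AE, BD, BE, DE
  2-simplices (4): ABD, ABE, ADE, BDE

Hence C_0 ≅ Z^4, C_1 ≅ Z^6, C_2 ≅ Z^4.

Boundary ∂_1: C_1 → C_0 sends each edge [p,q] (with p < q) to q − p.
As a 4×6 matrix over Z this has rank 3, with invariant factors (1,1,1).

The boundary map ∂_2: C_2 → C_1 sends each 2-simplex [p,q,r] to [q,r] − [p,r] + [p,q]. For instance
  ∂ABE = BE − AE + AB,
  ∂ADE = DE − AE + AD.
The 6×4 boundary matrix has rank 3 and Smith normal form diag(1,1,1).

Now H_k = ker ∂_k / im ∂_{k+1}, so:

  H_0: rank C_0 − rank ∂_1 = 4 − 3 = 1, and the invariant factors of ∂_1 are all 1, so H_0 = Z.
  H_1: rank ker ∂_1 − rank ∂_2 = (6 − 3) − 3 = 0, and the invariant factors of ∂_2 are all 1, so H_1 = 0.
  H_2: rank ker ∂_2 − rank ∂_3 = (4 − 3) − 0 = 1, and there is no ∂_3, so H_2 = Z.

As a check, the Euler characteristic is 4 − 6 + 4 = 2, which agrees with 1 − 0 + 1 = 2.
(K is a triangulation of the 2-sphere S^2.)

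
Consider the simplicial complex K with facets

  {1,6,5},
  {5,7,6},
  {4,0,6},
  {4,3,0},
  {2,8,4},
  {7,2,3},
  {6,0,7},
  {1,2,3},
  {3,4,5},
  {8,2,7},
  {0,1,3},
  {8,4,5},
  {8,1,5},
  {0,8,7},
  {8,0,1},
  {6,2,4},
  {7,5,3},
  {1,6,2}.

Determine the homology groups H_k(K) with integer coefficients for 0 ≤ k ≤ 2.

H_0 = Z,  H_1 = Z^2,  H_2 = Z.

Order the vertices as 0 < 1 < 2 < 3 < 4 < 5 < 6 < 7 < 8. Listing each simplex with vertices in this order, K has dimension 2 with simplices:

  0-simplices (9): [0], [1], [2], [3], [4], [5], [6], [7], [8]
  1-simplices (27): (27 of them)
  2-simplices (18): [0,1,3], [0,1,8], [0,3,4], [0,4,6], [0,6,7], [0,7,8], [1,2,3], [1,2,6], [1,5,6], [1,5,8], [2,3,7], [2,4,6], [2,4,8], [2,7,8], [3,4,5], [3,5,7], [4,5,8], [5,6,7]

Hence C_0 ≅ Z^9, C_1 ≅ Z^27, C_2 ≅ Z^18.

The boundary map ∂_1: C_1 → C_0 is given by ∂[p,q] = [q] − [p].
The resulting 9×27 matrix has rank 8, and its Smith normal form has invariant factors (1,1,1,1,1,1,1,1).

∂_2: C_2 → C_1 sends each 2-simplex [p,q,r] to [q,r] − [p,r] + [p,q]. For instance
  ∂[2,4,8] = [4,8] − [2,8] + [2,4],
  ∂[3,4,5] = [4,5] − [3,5] + [3,4].
The resulting 27×18 matrix has rank 17, and its Smith normal form has invariant factors (1,1,1,1,1,1,1,1,1,1,1,1,1,1,1,1,1).

Computing H_k = (kernel of ∂_k) / (image of ∂_{k+1}):

  H_0: rank C_0 − rank ∂_1 = 9 − 8 = 1, and the invariant factors of ∂_1 are all 1, so H_0 = Z.
  H_1: rank ker ∂_1 − rank ∂_2 = (27 − 8) − 17 = 2, and the invariant factors of ∂_2 are all 1, so H_1 = Z^2.
  H_2: rank ker ∂_2 − rank ∂_3 = (18 − 17) − 0 = 1, and there is no ∂_3, so H_2 = Z.

As a check, the Euler characteristic is 9 − 27 + 18 = 0, which agrees with 1 − 2 + 1 = 0.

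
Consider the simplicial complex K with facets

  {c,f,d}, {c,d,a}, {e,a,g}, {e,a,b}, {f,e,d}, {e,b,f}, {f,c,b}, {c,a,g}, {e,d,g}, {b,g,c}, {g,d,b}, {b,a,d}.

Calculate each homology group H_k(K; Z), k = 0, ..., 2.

H_0 ≅ Z,  H_1 ≅ Z/2Z,  H_2 = 0.

Order the vertices as a < b < c < d < e < f < g. Listing each simplex with vertices in this order, K has dimension 2 with simplices:

  0-simplices (7): a, b, c, d, e, f, g
  1-simplices (18): ab, ac, ad, ae, ag, bc, bd, be, bf, bg, cd, cf, cg, de, df, dg, ef, eg
  2-simplices (12): abd, abe, acd, acg, aeg, bcf, bcg, bdg, bef, cdf, def, deg

giving chain groups C_0 ≅ Z^7, C_1 ≅ Z^18, C_2 ≅ Z^12.

Boundary ∂_1: C_1 → C_0 sends each edge [p,q] (with p < q) to q − p.
The resulting 7×18 matrix has rank 6, and its Smith normal form has invariant factors (1,1,1,1,1,1).

The boundary map ∂_2: C_2 → C_1 acts by ∂[p,q,r] = [q,r] − [p,r] + [p,q]. For instance
  ∂bcf = cf − bf + bc,
  ∂bdg = dg − bg + bd.
The 18×12 boundary matrix has rank 12 and Smith normal form diag(1,1,1,1,1,1,1,1,1,1,1,2).

Computing H_k = (kernel of ∂_k) / (image of ∂_{k+1}):

  H_0: rank C_0 − rank ∂_1 = 7 − 6 = 1, and the invariant factors of ∂_1 are all 1, so H_0 = Z.
  H_1: rank ker ∂_1 − rank ∂_2 = (18 − 6) − 12 = 0, and ∂_2 has invariant factor 2 > 1, so H_1 = Z/2Z.
  H_2: rank ker ∂_2 − rank ∂_3 = (12 − 12) − 0 = 0, and there is no ∂_3, so H_2 = 0.

As a check, the Euler characteristic is 7 − 18 + 12 = 1, which agrees with 1 − 0 + 0 = 1.
(K is a triangulation of the real projective plane RP^2.)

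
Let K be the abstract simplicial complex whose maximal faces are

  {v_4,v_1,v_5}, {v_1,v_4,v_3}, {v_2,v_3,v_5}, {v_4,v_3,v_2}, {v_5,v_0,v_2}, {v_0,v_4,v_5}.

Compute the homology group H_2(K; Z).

We work with the vertex ordering v_0 < v_1 < v_2 < v_3 < v_4 < v_5. The simplices of K, each written with vertices in increasing order, are:

  0-simplices (6): [v_0], [v_1], [v_2], [v_3], [v_4], [v_5]
  1-simplices (12): [v_0,v_2], [v_0,v_4], [v_0,v_5], [v_1,v_3], [v_1,v_4], [v_1,v_5], [v_2,v_3], [v_2,v_4], [v_2,v_5], [v_3,v_4], [v_3,v_5], [v_4,v_5]
  2-simplices (6): [v_0,v_2,v_5], [v_0,v_4,v_5], [v_1,v_3,v_4], [v_1,v_4,v_5], [v_2,v_3,v_4], [v_2,v_3,v_5]

Hence C_0 ≅ Z^6, C_1 ≅ Z^12, C_2 ≅ Z^6.

∂_1: C_1 → C_0 maps an edge to its endpoints' difference, ∂[p,q] = q − p. For instance
  ∂[v_3,v_4] = [v_4] − [v_3].
The 6×12 boundary matrix has rank 5 and Smith normal form diag(1,1,1,1,1).

The boundary map ∂_2: C_2 → C_1 maps a triangle to the signed sum of its edges. For instance
  ∂[v_1,v_3,v_4] = [v_3,v_4] − [v_1,v_4] + [v_1,v_3],
  ∂[v_0,v_2,v_5] = [v_2,v_5] − [v_0,v_5] + [v_0,v_2].
As a 12×6 matrix over Z this has rank 6, with invariant factors (1,1,1,1,1,1).

Now H_k = ker ∂_k / im ∂_{k+1}, so:

  H_2: rank ker ∂_2 − rank ∂_3 = (6 − 6) − 0 = 0, and there is no ∂_3, so H_2 ≅ 0.

(K is a triangulation of the cylinder S^1 x I.)

H_2 = 0.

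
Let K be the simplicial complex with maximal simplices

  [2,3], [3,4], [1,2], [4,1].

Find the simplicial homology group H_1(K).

Fix the vertex order 1 < 2 < 3 < 4 and write every simplex with vertices in increasing order. Then dim K = 1 and the simplices of K are:

  0-simplices (4): [1], [2], [3], [4]
  1-simplices (4): [1,2], [1,4], [2,3], [3,4]

so the chain groups are C_0 ≅ Z^4, C_1 ≅ Z^4.

The boundary map ∂_1: C_1 → C_0 sends each edge [p,q] (with p < q) to q − p.
The 4×4 boundary matrix has rank 3 and Smith normal form diag(1,1,1).

Now H_k = ker ∂_k / im ∂_{k+1}, so:

  H_1: rank ker ∂_1 − rank ∂_2 = (4 − 3) − 0 = 1, and there is no ∂_2, so H_1 ≅ Z.

H_1 ≅ Z.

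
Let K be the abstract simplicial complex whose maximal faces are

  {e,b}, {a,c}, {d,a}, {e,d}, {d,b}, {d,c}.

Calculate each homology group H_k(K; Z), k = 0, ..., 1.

H_0 = Z,  H_1 = Z^2.

Fix the vertex order a < b < c < d < e and write every simplex with vertices in increasing order. Then dim K = 1 and the simplices of K are:

  0-simplices (5): a, b, c, d, e
  1-simplices (6): ac, ad, bd, be, cd, de

so the chain groups are C_0 ≅ Z^5, C_1 ≅ Z^6.

The boundary map ∂_1: C_1 → C_0 is given by ∂[p,q] = [q] − [p]. For instance
  ∂ad = d − a.
The resulting 5×6 matrix has rank 4, and its Smith normal form has invariant factors (1,1,1,1).

Reading off H_k = ker ∂_k / im ∂_{k+1}:

  H_0: rank C_0 − rank ∂_1 = 5 − 4 = 1, and the invariant factors of ∂_1 are all 1, so H_0 = Z.
  H_1: rank ker ∂_1 − rank ∂_2 = (6 − 4) − 0 = 2, and there is no ∂_2, so H_1 = Z^2.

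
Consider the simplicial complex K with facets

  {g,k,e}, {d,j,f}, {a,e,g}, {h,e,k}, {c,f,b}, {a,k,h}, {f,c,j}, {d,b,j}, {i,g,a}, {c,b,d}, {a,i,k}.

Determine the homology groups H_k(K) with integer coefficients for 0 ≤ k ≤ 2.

H_0 ≅ Z^2,  H_1 ≅ Z^2,  H_2 = 0.

We work with the vertex ordering a < b < c < d < e < f < g < h < i < j < k. The simplices of K, each written with vertices in increasing order, are:

  0-simplices (11): a, b, c, d, e, f, g, h, i, j, k
  1-simplices (22): ae, ag, ah, ai, ak, bc, bd, bf, bj, cd, cf, cj, df, dj, eg, eh, ek, fj, gi, gk, hk, ik
  2-simplices (11): aeg, agi, ahk, aik, bcd, bcf, bdj, cfj, dfj, egk, ehk

giving chain groups C_0 ≅ Z^11, C_1 ≅ Z^22, C_2 ≅ Z^11.

∂_1: C_1 → C_0 sends each edge [p,q] (with p < q) to q − p. For instance
  ∂gi = i − g.
As a 11×22 matrix over Z this has rank 9, with invariant factors (1,1,1,1,1,1,1,1,1).

The boundary map ∂_2: C_2 → C_1 maps a triangle to the signed sum of its edges. For instance
  ∂ehk = hk − ek + eh,
  ∂cfj = fj − cj + cf.
The 22×11 boundary matrix has rank 11 and Smith normal form diag(1,1,1,1,1,1,1,1,1,1,1).

From H_k ≅ ker(∂_k) / im(∂_{k+1}) we obtain:

  H_0: rank C_0 − rank ∂_1 = 11 − 9 = 2, and the invariant factors of ∂_1 are all 1, so H_0 = Z^2.
  H_1: rank ker ∂_1 − rank ∂_2 = (22 − 9) − 11 = 2, and the invariant factors of ∂_2 are all 1, so H_1 = Z^2.
  H_2: rank ker ∂_2 − rank ∂_3 = (11 − 11) − 0 = 0, and there is no ∂_3, so H_2 = 0.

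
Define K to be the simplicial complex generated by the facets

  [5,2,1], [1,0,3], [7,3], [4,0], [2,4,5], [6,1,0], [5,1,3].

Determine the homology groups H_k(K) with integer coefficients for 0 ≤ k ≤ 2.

H_0 ≅ Z,  H_1 ≅ Z,  H_2 = 0.

Order the vertices as 0 < 1 < 2 < 3 < 4 < 5 < 6 < 7. Listing each simplex with vertices in this order, K has dimension 2 with simplices:

  0-simplices (8): [0], [1], [2], [3], [4], [5], [6], [7]
  1-simplices (13): [0,1], [0,3], [0,4], [0,6], [1,2], [1,3], [1,5], [1,6], [2,4], [2,5], [3,5], [3,7], [4,5]
  2-simplices (5): [0,1,3], [0,1,6], [1,2,5], [1,3,5], [2,4,5]

so the chain groups are C_0 ≅ Z^8, C_1 ≅ Z^13, C_2 ≅ Z^5.

The boundary map ∂_1: C_1 → C_0 is given by ∂[p,q] = [q] − [p]. For instance
  ∂[0,6] = [6] − [0].
This gives a 8×13 integer matrix of rank 7; reducing to Smith normal form yields diagonal entries (1,1,1,1,1,1,1).

∂_2: C_2 → C_1 sends each 2-simplex [p,q,r] to [q,r] − [p,r] + [p,q]. For instance
  ∂[1,2,5] = [2,5] − [1,5] + [1,2],
  ∂[2,4,5] = [4,5] − [2,5] + [2,4].
This gives a 13×5 integer matrix of rank 5; reducing to Smith normal form yields diagonal entries (1,1,1,1,1).

Reading off H_k = ker ∂_k / im ∂_{k+1}:

  H_0: rank C_0 − rank ∂_1 = 8 − 7 = 1, and the invariant factors of ∂_1 are all 1, so H_0 = Z.
  H_1: rank ker ∂_1 − rank ∂_2 = (13 − 7) − 5 = 1, and the invariant factors of ∂_2 are all 1, so H_1 = Z.
  H_2: rank ker ∂_2 − rank ∂_3 = (5 − 5) − 0 = 0, and there is no ∂_3, so H_2 = 0.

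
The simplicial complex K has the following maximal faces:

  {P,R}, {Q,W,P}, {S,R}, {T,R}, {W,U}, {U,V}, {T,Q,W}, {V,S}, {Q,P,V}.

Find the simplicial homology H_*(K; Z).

H_0 ≅ Z,  H_1 ≅ Z^3,  H_2 = 0.

Fix the vertex order P < Q < R < S < T < U < V < W and write every simplex with vertices in increasing order. Then dim K = 2 and the simplices of K are:

  0-simplices (8): P, Q, R, S, T, U, V, W
  1-simplices (13): PQ, PR, PV, PW, QT, QV, QW, RS, RT, SV, TW, UV, UW
  2-simplices (3): PQV, PQW, QTW

Hence C_0 ≅ Z^8, C_1 ≅ Z^13, C_2 ≅ Z^3.

Boundary ∂_1: C_1 → C_0 maps an edge to its endpoints' difference, ∂[p,q] = q − p. For instance
  ∂RT = T − R.
The resulting 8×13 matrix has rank 7, and its Smith normal form has invariant factors (1,1,1,1,1,1,1).

Boundary ∂_2: C_2 → C_1 maps a triangle to the signed sum of its edges. For instance
  ∂QTW = TW − QW + QT,
  ∂PQW = QW − PW + PQ.
This gives a 13×3 integer matrix of rank 3; reducing to Smith normal form yields diagonal entries (1,1,1).

Computing H_k = (kernel of ∂_k) / (image of ∂_{k+1}):

  H_0: rank C_0 − rank ∂_1 = 8 − 7 = 1, and the invariant factors of ∂_1 are all 1, so H_0 ≅ Z.
  H_1: rank ker ∂_1 − rank ∂_2 = (13 − 7) − 3 = 3, and the invariant factors of ∂_2 are all 1, so H_1 ≅ Z^3.
  H_2: rank ker ∂_2 − rank ∂_3 = (3 − 3) − 0 = 0, and there is no ∂_3, so H_2 ≅ 0.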